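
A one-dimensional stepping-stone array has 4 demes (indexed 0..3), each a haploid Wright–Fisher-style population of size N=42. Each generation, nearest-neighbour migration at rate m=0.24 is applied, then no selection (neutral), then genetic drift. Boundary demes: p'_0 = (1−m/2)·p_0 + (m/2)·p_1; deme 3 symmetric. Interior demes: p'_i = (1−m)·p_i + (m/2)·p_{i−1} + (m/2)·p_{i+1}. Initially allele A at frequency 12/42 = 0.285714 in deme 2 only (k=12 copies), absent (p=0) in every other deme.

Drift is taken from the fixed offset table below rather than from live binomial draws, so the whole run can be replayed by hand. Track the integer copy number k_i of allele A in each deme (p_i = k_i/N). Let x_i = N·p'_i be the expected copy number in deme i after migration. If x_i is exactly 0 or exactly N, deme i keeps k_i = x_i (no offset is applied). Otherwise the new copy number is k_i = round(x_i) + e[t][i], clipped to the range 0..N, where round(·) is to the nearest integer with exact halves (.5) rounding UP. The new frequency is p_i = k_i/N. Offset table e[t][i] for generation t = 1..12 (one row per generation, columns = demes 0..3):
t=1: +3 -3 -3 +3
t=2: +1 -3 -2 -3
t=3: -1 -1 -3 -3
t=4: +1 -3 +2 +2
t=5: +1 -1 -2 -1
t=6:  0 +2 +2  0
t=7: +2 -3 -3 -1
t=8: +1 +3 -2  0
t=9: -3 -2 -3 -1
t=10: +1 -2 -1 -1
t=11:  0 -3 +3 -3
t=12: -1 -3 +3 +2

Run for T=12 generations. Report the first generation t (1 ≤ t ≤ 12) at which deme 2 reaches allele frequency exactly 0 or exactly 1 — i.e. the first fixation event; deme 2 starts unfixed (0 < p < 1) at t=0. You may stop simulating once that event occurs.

t=0: k=[0 0 12 0]
t=1: x=[0.0000 1.4400 9.1200 1.4400] k=[0 0 6 4]
t=2: x=[0.0000 0.7200 5.0400 4.2400] k=[0 0 3 1]
t=3: x=[0.0000 0.3600 2.4000 1.2400] k=[0 0 0 0]

3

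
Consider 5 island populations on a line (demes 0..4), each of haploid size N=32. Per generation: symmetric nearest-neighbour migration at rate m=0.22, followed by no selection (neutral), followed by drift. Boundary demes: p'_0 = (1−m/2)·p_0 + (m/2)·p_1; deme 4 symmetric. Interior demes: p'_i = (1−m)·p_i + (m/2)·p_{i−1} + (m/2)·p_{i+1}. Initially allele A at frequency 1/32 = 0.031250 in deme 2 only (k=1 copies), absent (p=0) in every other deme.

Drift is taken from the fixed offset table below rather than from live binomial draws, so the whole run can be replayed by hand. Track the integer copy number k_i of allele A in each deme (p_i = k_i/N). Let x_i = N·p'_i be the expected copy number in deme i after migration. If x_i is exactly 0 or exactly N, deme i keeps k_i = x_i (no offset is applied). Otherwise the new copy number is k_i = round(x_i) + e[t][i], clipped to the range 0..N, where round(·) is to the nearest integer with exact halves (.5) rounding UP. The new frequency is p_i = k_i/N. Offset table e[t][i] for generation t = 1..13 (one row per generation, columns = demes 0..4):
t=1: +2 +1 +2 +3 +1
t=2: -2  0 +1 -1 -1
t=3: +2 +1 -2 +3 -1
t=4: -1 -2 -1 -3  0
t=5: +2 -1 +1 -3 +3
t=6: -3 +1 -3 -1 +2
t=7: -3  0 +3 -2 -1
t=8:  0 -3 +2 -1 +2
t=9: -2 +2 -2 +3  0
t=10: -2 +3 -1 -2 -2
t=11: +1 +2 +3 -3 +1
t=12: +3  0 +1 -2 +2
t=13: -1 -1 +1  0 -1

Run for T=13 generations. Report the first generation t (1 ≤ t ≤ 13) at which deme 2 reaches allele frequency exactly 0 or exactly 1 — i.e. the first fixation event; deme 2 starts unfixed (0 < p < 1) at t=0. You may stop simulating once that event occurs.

t=0: k=[0 0 1 0 0]
t=1: x=[0.0000 0.1100 0.7800 0.1100 0.0000] k=[0 1 3 3 0]
t=2: x=[0.1100 1.1100 2.7800 2.6700 0.3300] k=[0 1 4 2 0]
t=3: x=[0.1100 1.2200 3.4500 2.0000 0.2200] k=[2 2 1 5 0]
t=4: x=[2.0000 1.8900 1.5500 4.0100 0.5500] k=[1 0 1 1 1]
t=5: x=[0.8900 0.2200 0.8900 1.0000 1.0000] k=[3 0 2 0 4]
t=6: x=[2.6700 0.5500 1.5600 0.6600 3.5600] k=[0 2 0 0 6]

6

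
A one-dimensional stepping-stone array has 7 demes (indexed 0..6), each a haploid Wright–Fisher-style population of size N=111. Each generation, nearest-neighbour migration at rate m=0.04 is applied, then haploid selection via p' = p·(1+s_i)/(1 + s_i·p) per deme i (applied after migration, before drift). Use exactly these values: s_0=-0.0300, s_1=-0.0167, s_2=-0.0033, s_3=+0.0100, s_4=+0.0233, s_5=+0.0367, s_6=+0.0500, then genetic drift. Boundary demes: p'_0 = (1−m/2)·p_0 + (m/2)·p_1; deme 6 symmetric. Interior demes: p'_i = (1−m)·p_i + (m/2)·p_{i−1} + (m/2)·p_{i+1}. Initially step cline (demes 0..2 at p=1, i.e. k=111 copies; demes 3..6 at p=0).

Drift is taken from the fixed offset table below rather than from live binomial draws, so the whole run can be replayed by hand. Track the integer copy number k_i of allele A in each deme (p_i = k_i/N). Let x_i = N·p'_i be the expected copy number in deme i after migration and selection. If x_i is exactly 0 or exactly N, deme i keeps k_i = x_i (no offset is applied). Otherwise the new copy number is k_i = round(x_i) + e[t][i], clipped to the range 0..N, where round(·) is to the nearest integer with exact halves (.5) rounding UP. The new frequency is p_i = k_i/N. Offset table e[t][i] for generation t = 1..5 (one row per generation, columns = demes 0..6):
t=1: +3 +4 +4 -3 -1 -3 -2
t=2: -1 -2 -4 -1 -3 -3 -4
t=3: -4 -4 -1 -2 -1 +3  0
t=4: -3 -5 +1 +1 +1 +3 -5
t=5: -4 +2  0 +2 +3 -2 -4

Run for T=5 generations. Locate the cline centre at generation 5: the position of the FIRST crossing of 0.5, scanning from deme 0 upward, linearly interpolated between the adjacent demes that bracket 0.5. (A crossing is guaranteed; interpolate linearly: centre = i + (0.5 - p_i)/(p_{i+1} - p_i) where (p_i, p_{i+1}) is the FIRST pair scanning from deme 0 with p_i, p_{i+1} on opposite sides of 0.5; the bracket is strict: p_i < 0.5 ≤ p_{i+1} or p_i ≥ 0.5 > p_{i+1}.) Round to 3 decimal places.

2.478

t=0: k=[111 111 111 0 0 0 0]
t=1: x=[111.0000 111.0000 108.7728 2.2418 0.0000 0.0000 0.0000] k=[111 111 111 0 0 0 0]
t=2: x=[111.0000 111.0000 108.7728 2.2418 0.0000 0.0000 0.0000] k=[111 111 105 1 0 0 0]
t=3: x=[111.0000 110.8780 103.0155 3.0897 0.0205 0.0000 0.0000] k=[111 107 102 1 0 0 0]
t=4: x=[110.9175 106.9142 100.0474 3.0292 0.0205 0.0000 0.0000] k=[108 102 101 4 1 0 0]
t=5: x=[107.7863 101.9612 99.0448 5.9357 1.0640 0.0207 0.0000] k=[104 104 99 8 4 0 0]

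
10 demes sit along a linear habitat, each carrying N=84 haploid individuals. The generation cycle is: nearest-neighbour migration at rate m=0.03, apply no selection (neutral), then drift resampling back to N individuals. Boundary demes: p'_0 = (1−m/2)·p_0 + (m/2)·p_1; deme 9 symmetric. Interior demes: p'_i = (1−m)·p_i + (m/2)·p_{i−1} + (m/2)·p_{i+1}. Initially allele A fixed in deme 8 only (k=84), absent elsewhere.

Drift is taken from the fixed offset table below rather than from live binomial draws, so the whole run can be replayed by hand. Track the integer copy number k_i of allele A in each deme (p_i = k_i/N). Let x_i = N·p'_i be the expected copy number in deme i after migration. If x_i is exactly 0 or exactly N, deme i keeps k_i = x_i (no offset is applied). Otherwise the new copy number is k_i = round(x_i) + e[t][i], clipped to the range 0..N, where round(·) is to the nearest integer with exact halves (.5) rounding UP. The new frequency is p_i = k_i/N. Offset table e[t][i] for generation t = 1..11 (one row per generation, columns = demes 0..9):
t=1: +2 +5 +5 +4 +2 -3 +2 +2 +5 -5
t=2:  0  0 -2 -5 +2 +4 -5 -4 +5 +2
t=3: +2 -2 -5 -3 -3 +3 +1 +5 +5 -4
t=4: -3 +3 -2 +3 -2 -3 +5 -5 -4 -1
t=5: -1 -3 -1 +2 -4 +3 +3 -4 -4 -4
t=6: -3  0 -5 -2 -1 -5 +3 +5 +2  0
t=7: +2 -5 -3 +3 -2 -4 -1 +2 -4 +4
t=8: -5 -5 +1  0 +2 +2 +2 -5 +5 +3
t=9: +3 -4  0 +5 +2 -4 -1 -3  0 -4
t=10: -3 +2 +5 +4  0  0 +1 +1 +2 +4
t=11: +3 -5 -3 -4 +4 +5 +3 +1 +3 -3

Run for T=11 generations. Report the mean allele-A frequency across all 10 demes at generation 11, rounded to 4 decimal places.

t=0: k=[0 0 0 0 0 0 0 0 84 0]
t=1: x=[0.0000 0.0000 0.0000 0.0000 0.0000 0.0000 0.0000 1.2600 81.4800 1.2600] k=[0 0 0 0 0 0 0 3 84 0]
t=2: x=[0.0000 0.0000 0.0000 0.0000 0.0000 0.0000 0.0450 4.1700 81.5250 1.2600] k=[0 0 0 0 0 0 0 0 84 3]
t=3: x=[0.0000 0.0000 0.0000 0.0000 0.0000 0.0000 0.0000 1.2600 81.5250 4.2150] k=[0 0 0 0 0 0 0 6 84 0]
t=4: x=[0.0000 0.0000 0.0000 0.0000 0.0000 0.0000 0.0900 7.0800 81.5700 1.2600] k=[0 0 0 0 0 0 5 2 78 0]
t=5: x=[0.0000 0.0000 0.0000 0.0000 0.0000 0.0750 4.8800 3.1850 75.6900 1.1700] k=[0 0 0 0 0 3 8 0 72 0]
t=6: x=[0.0000 0.0000 0.0000 0.0000 0.0450 3.0300 7.8050 1.2000 69.8400 1.0800] k=[0 0 0 0 0 0 11 6 72 1]
t=7: x=[0.0000 0.0000 0.0000 0.0000 0.0000 0.1650 10.7600 7.0650 69.9450 2.0650] k=[0 0 0 0 0 0 10 9 66 6]
t=8: x=[0.0000 0.0000 0.0000 0.0000 0.0000 0.1500 9.8350 9.8700 64.2450 6.9000] k=[0 0 0 0 0 2 12 5 69 10]
t=9: x=[0.0000 0.0000 0.0000 0.0000 0.0300 2.1200 11.7450 6.0650 67.1550 10.8850] k=[0 0 0 0 2 0 11 3 67 7]
t=10: x=[0.0000 0.0000 0.0000 0.0300 1.9400 0.1950 10.7150 4.0800 65.1400 7.9000] k=[0 0 0 4 2 0 12 5 67 12]
t=11: x=[0.0000 0.0000 0.0600 3.9100 2.0000 0.2100 11.7150 6.0350 65.2450 12.8250] k=[0 0 0 0 6 5 15 7 68 10]

0.1321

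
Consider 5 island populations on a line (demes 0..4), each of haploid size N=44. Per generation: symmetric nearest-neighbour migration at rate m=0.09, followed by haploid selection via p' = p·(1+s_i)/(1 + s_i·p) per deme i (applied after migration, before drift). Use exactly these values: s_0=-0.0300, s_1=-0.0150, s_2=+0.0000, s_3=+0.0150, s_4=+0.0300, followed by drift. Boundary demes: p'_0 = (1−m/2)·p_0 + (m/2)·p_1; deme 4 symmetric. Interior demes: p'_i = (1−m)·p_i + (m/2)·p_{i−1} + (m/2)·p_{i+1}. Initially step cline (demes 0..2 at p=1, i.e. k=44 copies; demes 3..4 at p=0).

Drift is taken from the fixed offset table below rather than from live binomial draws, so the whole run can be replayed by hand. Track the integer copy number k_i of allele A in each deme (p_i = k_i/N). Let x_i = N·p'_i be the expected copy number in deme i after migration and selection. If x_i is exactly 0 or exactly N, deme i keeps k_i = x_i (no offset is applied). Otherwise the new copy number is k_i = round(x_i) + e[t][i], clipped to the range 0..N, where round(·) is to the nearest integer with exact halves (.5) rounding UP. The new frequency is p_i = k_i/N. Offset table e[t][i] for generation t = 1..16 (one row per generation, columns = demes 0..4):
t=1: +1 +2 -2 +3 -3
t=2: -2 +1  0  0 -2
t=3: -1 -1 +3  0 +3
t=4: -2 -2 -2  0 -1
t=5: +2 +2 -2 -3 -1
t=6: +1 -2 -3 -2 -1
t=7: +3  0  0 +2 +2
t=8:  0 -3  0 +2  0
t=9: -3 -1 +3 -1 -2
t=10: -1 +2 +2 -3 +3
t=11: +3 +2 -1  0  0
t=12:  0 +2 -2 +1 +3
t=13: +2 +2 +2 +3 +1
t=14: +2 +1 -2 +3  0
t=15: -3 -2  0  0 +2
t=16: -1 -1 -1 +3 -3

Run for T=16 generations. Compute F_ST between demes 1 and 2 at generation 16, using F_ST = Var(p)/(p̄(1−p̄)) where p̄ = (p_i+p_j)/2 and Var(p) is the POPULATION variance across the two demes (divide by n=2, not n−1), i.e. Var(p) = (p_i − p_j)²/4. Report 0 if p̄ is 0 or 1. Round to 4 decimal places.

t=0: k=[44 44 44 0 0]
t=1: x=[44.0000 44.0000 42.0200 2.0083 0.0000] k=[44 44 40 5 0]
t=2: x=[44.0000 43.8173 38.6050 6.4313 0.2317] k=[44 44 39 6 0]
t=3: x=[44.0000 43.7716 37.7400 7.3053 0.2780] k=[44 43 41 7 3]
t=4: x=[43.9536 42.9395 39.5600 8.4512 3.2683] k=[42 41 38 8 2]
t=5: x=[41.8948 40.8663 36.7850 9.1878 2.3345] k=[44 43 35 6 1]
t=6: x=[43.9536 42.6656 34.0550 7.1689 1.2607] k=[44 41 31 5 0]
t=7: x=[43.8608 40.6384 30.2800 6.0220 0.2317] k=[44 41 30 8 2]
t=8: x=[43.8608 40.5928 29.5050 8.8246 2.3345] k=[44 38 30 11 2]
t=9: x=[43.7217 37.8303 29.5050 11.5766 2.4731] k=[41 37 33 11 0]
t=10: x=[40.7290 36.9106 32.1900 11.6219 0.5097] k=[40 39 34 9 4]
t=11: x=[39.8417 38.7505 33.1000 10.0147 4.3393] k=[43 41 32 10 4]
t=12: x=[42.8771 40.6384 31.4150 10.8412 4.3853] k=[43 43 29 12 7]
t=13: x=[42.9698 42.3461 28.8650 12.6739 7.4053] k=[44 44 31 16 8]
t=14: x=[44.0000 43.4062 30.9100 16.4681 8.5620] k=[44 44 29 19 9]
t=15: x=[44.0000 43.3149 29.2250 19.1609 9.6712] k=[44 41 29 19 12]
t=16: x=[43.8608 40.5472 29.0900 19.2962 12.5788] k=[43 40 28 22 10]

0.1059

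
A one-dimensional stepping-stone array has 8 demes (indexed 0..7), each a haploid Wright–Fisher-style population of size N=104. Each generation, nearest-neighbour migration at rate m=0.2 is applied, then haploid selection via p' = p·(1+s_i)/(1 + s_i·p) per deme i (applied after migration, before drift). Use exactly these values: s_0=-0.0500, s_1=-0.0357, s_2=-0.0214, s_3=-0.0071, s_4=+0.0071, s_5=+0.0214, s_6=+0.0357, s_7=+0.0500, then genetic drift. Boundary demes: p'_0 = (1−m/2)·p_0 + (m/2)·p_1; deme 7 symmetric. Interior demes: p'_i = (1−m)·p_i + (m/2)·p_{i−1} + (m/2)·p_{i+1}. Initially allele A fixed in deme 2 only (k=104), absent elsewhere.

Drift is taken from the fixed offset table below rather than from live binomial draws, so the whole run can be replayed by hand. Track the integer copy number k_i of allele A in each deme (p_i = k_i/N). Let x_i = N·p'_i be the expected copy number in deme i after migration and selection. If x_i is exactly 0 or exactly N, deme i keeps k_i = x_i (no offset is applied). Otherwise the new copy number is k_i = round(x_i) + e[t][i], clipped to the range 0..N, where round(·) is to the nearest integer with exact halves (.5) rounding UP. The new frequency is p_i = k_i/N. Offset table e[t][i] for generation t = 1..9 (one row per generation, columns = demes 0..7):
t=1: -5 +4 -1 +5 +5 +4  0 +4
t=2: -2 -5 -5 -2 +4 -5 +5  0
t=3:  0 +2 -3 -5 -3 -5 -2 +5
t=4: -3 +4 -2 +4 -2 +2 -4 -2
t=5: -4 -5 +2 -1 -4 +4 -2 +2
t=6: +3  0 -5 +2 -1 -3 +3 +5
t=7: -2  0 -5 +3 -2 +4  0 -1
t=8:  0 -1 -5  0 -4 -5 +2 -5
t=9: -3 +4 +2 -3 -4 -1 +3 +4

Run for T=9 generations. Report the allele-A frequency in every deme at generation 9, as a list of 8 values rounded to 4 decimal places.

t=0: k=[0 0 104 0 0 0 0 0]
t=1: x=[0.0000 10.0647 82.8377 10.3335 0.0000 0.0000 0.0000 0.0000] k=[0 14 82 15 0 0 0 0]
t=2: x=[1.3309 18.8328 67.9925 20.0843 1.5105 0.0000 0.0000 0.0000] k=[0 14 63 18 6 0 0 0]
t=3: x=[1.3309 16.9772 53.0379 21.1796 6.6439 0.6128 0.0000 0.0000] k=[1 19 50 16 4 0 0 0]
t=4: x=[2.6636 19.7127 42.9536 18.0933 4.8325 0.4085 0.0000 0.0000] k=[0 24 41 22 3 2 0 0]
t=5: x=[2.2826 22.6493 36.8835 21.8767 4.8325 1.9399 0.2071 0.0000] k=[0 18 39 21 1 6 0 0]
t=6: x=[1.7115 17.7582 34.5987 20.6817 3.5240 4.9998 0.6213 0.0000] k=[5 18 30 23 3 2 4 0]
t=7: x=[6.0032 17.3677 27.6586 21.5779 4.9331 2.3481 3.5173 0.4199] k=[4 17 23 25 3 6 4 0]
t=8: x=[5.0479 15.8065 22.2197 22.4742 5.5370 5.6113 3.9305 0.4199] k=[5 15 17 22 2 1 6 0]
t=9: x=[5.7165 13.7601 16.9903 19.3874 3.9266 1.6337 5.0664 0.6298] k=[3 18 19 16 0 1 8 5]

[0.0288, 0.1731, 0.1827, 0.1538, 0.0000, 0.0096, 0.0769, 0.0481]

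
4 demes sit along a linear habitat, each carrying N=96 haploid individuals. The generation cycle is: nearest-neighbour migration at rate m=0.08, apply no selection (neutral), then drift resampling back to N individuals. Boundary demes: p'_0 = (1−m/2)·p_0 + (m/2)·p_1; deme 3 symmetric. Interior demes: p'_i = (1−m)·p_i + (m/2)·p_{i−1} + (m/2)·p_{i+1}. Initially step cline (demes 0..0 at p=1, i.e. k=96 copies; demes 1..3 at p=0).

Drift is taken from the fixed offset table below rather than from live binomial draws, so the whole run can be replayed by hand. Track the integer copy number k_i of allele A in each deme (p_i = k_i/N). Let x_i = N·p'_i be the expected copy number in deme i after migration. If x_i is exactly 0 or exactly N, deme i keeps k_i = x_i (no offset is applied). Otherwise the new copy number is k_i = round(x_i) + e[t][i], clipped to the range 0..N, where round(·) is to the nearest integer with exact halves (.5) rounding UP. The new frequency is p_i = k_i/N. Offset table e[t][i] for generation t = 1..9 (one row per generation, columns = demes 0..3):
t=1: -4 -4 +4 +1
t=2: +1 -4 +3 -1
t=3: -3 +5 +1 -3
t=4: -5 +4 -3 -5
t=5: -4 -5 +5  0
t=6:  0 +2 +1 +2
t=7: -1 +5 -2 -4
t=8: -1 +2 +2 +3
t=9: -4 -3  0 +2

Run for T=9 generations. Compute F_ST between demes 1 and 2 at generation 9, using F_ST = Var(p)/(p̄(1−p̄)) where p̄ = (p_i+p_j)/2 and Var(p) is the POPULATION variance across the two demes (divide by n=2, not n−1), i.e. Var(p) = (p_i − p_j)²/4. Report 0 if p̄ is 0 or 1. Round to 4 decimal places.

0.0429

t=0: k=[96 0 0 0]
t=1: x=[92.1600 3.8400 0.0000 0.0000] k=[88 0 0 0]
t=2: x=[84.4800 3.5200 0.0000 0.0000] k=[85 0 0 0]
t=3: x=[81.6000 3.4000 0.0000 0.0000] k=[79 8 0 0]
t=4: x=[76.1600 10.5200 0.3200 0.0000] k=[71 15 0 0]
t=5: x=[68.7600 16.6400 0.6000 0.0000] k=[65 12 6 0]
t=6: x=[62.8800 13.8800 6.0000 0.2400] k=[63 16 7 2]
t=7: x=[61.1200 17.5200 7.1600 2.2000] k=[60 23 5 0]
t=8: x=[58.5200 23.7600 5.5200 0.2000] k=[58 26 8 3]
t=9: x=[56.7200 26.5600 8.5200 3.2000] k=[53 24 9 5]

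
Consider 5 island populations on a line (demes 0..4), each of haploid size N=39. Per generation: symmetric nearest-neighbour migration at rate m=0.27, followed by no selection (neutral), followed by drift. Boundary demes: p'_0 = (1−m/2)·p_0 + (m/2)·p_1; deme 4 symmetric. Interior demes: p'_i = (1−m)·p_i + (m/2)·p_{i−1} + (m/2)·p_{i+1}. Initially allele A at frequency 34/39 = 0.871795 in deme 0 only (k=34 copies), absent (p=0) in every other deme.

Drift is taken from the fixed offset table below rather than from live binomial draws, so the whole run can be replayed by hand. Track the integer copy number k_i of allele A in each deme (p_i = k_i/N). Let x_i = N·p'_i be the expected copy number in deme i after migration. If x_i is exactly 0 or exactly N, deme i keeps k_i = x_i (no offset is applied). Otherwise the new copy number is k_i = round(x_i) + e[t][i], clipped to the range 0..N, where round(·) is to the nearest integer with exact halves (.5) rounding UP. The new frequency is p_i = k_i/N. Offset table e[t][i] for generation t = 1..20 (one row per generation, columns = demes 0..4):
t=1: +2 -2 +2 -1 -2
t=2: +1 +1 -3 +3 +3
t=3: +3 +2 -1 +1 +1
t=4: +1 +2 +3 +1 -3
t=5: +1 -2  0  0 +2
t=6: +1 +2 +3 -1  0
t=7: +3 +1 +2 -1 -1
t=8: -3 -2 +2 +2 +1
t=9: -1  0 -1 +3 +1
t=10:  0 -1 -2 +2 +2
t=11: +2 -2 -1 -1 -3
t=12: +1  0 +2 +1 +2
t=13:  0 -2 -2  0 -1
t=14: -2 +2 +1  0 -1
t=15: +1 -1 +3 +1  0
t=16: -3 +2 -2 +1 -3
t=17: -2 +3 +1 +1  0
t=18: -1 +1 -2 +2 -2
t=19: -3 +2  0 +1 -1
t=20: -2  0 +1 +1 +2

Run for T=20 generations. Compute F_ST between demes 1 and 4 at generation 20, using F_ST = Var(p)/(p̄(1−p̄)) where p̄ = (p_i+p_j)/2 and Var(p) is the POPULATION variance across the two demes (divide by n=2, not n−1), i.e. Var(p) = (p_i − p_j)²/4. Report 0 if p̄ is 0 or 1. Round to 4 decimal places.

t=0: k=[34 0 0 0 0]
t=1: x=[29.4100 4.5900 0.0000 0.0000 0.0000] k=[31 3 0 0 0]
t=2: x=[27.2200 6.3750 0.4050 0.0000 0.0000] k=[28 7 0 0 0]
t=3: x=[25.1650 8.8900 0.9450 0.0000 0.0000] k=[28 11 0 0 0]
t=4: x=[25.7050 11.8100 1.4850 0.0000 0.0000] k=[27 14 4 0 0]
t=5: x=[25.2450 14.4050 4.8100 0.5400 0.0000] k=[26 12 5 1 0]
t=6: x=[24.1100 12.9450 5.4050 1.4050 0.1350] k=[25 15 8 0 0]
t=7: x=[23.6500 15.4050 7.8650 1.0800 0.0000] k=[27 16 10 0 0]
t=8: x=[25.5150 16.6750 9.4600 1.3500 0.0000] k=[23 15 11 3 0]
t=9: x=[21.9200 15.5400 10.4600 3.6750 0.4050] k=[21 16 9 7 1]
t=10: x=[20.3250 15.7300 9.6750 6.4600 1.8100] k=[20 15 8 8 4]
t=11: x=[19.3250 14.7300 8.9450 7.4600 4.5400] k=[21 13 8 6 2]
t=12: x=[19.9200 13.4050 8.4050 5.7300 2.5400] k=[21 13 10 7 5]
t=13: x=[19.9200 13.6750 10.0000 7.1350 5.2700] k=[20 12 8 7 4]
t=14: x=[18.9200 12.5400 8.4050 6.7300 4.4050] k=[17 15 9 7 3]
t=15: x=[16.7300 14.4600 9.5400 6.7300 3.5400] k=[18 13 13 8 4]
t=16: x=[17.3250 13.6750 12.3250 8.1350 4.5400] k=[14 16 10 9 2]
t=17: x=[14.2700 14.9200 10.6750 8.1900 2.9450] k=[12 18 12 9 3]
t=18: x=[12.8100 16.3800 12.4050 8.5950 3.8100] k=[12 17 10 11 2]
t=19: x=[12.6750 15.3800 11.0800 9.6500 3.2150] k=[10 17 11 11 2]
t=20: x=[10.9450 15.2450 11.8100 9.7850 3.2150] k=[9 15 13 11 5]

0.0862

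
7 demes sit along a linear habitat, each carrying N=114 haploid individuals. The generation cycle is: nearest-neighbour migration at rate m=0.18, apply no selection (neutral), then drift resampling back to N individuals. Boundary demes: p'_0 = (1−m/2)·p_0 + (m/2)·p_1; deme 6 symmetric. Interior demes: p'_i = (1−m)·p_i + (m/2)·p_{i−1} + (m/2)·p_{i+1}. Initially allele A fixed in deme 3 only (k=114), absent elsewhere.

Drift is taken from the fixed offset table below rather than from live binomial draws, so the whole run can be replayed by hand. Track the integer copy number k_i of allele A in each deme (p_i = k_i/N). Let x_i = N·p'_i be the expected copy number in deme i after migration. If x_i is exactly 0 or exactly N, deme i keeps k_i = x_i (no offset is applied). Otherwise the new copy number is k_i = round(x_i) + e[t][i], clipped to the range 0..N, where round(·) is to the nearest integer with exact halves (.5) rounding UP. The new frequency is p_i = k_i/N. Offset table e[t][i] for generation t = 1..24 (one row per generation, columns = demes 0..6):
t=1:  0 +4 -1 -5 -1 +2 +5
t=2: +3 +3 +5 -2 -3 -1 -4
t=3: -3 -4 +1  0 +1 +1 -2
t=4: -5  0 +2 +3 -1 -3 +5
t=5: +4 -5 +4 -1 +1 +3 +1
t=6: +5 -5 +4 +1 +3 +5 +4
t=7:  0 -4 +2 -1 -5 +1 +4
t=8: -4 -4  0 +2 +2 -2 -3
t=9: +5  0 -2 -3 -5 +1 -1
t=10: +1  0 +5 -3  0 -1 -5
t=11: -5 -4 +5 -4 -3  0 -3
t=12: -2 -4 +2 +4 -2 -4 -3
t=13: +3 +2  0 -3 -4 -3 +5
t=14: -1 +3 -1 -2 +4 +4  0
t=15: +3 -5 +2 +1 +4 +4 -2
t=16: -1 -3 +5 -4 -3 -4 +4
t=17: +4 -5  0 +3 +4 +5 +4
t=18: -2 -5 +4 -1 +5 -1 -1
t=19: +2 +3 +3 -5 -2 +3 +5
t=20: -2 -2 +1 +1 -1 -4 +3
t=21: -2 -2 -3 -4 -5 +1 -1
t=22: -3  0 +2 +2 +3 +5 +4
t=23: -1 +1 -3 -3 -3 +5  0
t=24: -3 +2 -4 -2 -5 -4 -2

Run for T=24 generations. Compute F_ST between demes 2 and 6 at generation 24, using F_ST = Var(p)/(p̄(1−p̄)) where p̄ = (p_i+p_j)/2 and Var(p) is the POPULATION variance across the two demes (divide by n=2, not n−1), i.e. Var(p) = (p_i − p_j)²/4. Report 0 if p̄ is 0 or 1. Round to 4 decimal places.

0.0093

t=0: k=[0 0 0 114 0 0 0]
t=1: x=[0.0000 0.0000 10.2600 93.4800 10.2600 0.0000 0.0000] k=[0 0 9 88 9 0 0]
t=2: x=[0.0000 0.8100 15.3000 73.7800 15.3000 0.8100 0.0000] k=[0 4 20 72 12 0 0]
t=3: x=[0.3600 5.0800 23.2400 61.9200 16.3200 1.0800 0.0000] k=[0 1 24 62 17 2 0]
t=4: x=[0.0900 2.9800 25.3500 54.5300 19.7000 3.1700 0.1800] k=[0 3 27 58 19 0 5]
t=5: x=[0.2700 4.8900 27.6300 51.7000 20.8000 2.1600 4.5500] k=[4 0 32 51 22 5 6]
t=6: x=[3.6400 3.2400 30.8300 46.6800 23.0800 6.6200 5.9100] k=[9 0 35 48 26 12 10]
t=7: x=[8.1900 3.9600 33.0200 44.8500 26.7200 13.0800 10.1800] k=[8 0 35 44 22 14 14]
t=8: x=[7.2800 3.8700 32.6600 41.2100 23.2600 14.7200 14.0000] k=[3 0 33 43 25 13 11]
t=9: x=[2.7300 3.2400 30.9300 40.4800 25.5400 13.9000 11.1800] k=[8 3 29 37 21 15 10]
t=10: x=[7.5500 5.7900 27.3800 34.8400 21.9000 15.0900 10.4500] k=[9 6 32 32 22 14 5]
t=11: x=[8.7300 8.6100 29.6600 31.1000 22.1800 13.9100 5.8100] k=[4 5 35 27 19 14 3]
t=12: x=[4.0900 7.6100 31.5800 27.0000 19.2700 13.4600 3.9900] k=[2 4 34 31 17 9 1]
t=13: x=[2.1800 6.5200 31.0300 30.0100 17.5400 9.0000 1.7200] k=[5 9 31 27 14 6 7]
t=14: x=[5.3600 10.6200 28.6600 26.1900 14.4500 6.8100 6.9100] k=[4 14 28 24 18 11 7]
t=15: x=[4.9000 14.3600 26.3800 23.8200 17.9100 11.2700 7.3600] k=[8 9 28 25 22 15 5]
t=16: x=[8.0900 10.6200 26.0200 25.0000 21.6400 14.7300 5.9000] k=[7 8 31 21 19 11 10]
t=17: x=[7.0900 9.9800 28.0300 21.7200 18.4600 11.6300 10.0900] k=[11 5 28 25 22 17 14]
t=18: x=[10.4600 7.6100 25.6600 25.0000 21.8200 17.1800 14.2700] k=[8 3 30 24 27 16 13]
t=19: x=[7.5500 5.8800 27.0300 24.8100 25.7400 16.7200 13.2700] k=[10 9 30 20 24 20 18]
t=20: x=[9.9100 10.9800 27.2100 21.2600 23.2800 20.1800 18.1800] k=[8 9 28 22 22 16 21]
t=21: x=[8.0900 10.6200 25.7500 22.5400 21.4600 16.9900 20.5500] k=[6 9 23 19 16 18 20]
t=22: x=[6.2700 9.9900 21.3800 19.0900 16.4500 18.0000 19.8200] k=[3 10 23 21 19 23 24]
t=23: x=[3.6300 10.5400 21.6500 21.0000 19.5400 22.7300 23.9100] k=[3 12 19 18 17 28 24]
t=24: x=[3.8100 11.8200 18.2800 18.0000 18.0800 26.6500 24.3600] k=[1 14 14 16 13 23 22]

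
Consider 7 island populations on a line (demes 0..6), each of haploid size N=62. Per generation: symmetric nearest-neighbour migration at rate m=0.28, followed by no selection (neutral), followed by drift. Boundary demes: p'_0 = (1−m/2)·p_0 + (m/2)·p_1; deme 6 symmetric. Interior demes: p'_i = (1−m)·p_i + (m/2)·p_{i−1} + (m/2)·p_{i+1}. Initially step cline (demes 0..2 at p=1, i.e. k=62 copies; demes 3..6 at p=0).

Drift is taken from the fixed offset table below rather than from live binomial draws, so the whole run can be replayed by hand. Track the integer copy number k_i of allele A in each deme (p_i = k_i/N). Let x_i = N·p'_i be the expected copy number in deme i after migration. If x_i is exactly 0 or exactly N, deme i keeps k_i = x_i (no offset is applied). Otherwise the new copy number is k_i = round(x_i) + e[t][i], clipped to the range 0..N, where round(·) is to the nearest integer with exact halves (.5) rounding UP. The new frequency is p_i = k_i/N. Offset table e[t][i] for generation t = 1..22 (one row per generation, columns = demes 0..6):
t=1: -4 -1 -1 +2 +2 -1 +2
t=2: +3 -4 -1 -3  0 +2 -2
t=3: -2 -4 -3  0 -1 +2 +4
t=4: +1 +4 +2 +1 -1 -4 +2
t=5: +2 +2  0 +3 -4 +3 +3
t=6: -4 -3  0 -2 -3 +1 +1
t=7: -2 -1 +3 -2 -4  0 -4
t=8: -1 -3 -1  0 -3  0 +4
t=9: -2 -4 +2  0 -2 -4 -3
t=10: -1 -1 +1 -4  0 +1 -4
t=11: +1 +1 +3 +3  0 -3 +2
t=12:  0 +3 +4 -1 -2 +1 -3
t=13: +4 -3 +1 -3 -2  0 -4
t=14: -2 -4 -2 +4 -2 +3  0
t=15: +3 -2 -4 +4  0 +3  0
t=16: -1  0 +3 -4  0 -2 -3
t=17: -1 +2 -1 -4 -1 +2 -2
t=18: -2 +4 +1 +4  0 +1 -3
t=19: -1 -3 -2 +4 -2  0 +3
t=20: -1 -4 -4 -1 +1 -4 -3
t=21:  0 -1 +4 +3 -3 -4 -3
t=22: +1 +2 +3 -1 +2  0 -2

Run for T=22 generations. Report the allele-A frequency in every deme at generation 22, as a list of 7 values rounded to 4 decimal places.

[0.5968, 0.5484, 0.5161, 0.3548, 0.1935, 0.0161, 0.0000]

t=0: k=[62 62 62 0 0 0 0]
t=1: x=[62.0000 62.0000 53.3200 8.6800 0.0000 0.0000 0.0000] k=[62 62 52 11 0 0 0]
t=2: x=[62.0000 60.6000 47.6600 15.2000 1.5400 0.0000 0.0000] k=[62 57 47 12 2 0 0]
t=3: x=[61.3000 56.3000 43.5000 15.5000 3.1200 0.2800 0.0000] k=[59 52 41 16 2 2 0]
t=4: x=[58.0200 51.4400 39.0400 17.5400 3.9600 1.7200 0.2800] k=[59 55 41 19 3 0 2]
t=5: x=[58.4400 53.6000 39.8800 19.8400 4.8200 0.7000 1.7200] k=[60 56 40 23 1 4 5]
t=6: x=[59.4400 54.3200 39.8600 22.3000 4.5000 3.7200 4.8600] k=[55 51 40 20 2 5 6]
t=7: x=[54.4400 50.0200 38.7400 20.2800 4.9400 4.7200 5.8600] k=[52 49 42 18 1 5 2]
t=8: x=[51.5800 48.4400 39.6200 18.9800 3.9400 4.0200 2.4200] k=[51 45 39 19 1 4 6]
t=9: x=[50.1600 45.0000 37.0400 19.2800 3.9400 3.8600 5.7200] k=[48 41 39 19 2 0 3]
t=10: x=[47.0200 41.7000 36.4800 19.4200 4.1000 0.7000 2.5800] k=[46 41 37 15 4 2 0]
t=11: x=[45.3000 41.1400 34.4800 16.5400 5.2600 2.0000 0.2800] k=[46 42 37 20 5 0 2]
t=12: x=[45.4400 41.8600 35.3200 20.2800 6.4000 0.9800 1.7200] k=[45 45 39 19 4 2 0]
t=13: x=[45.0000 44.1600 37.0400 19.7000 5.8200 2.0000 0.2800] k=[49 41 38 17 4 2 0]
t=14: x=[47.8800 41.7000 35.4800 18.1200 5.5400 2.0000 0.2800] k=[46 38 33 22 4 5 0]
t=15: x=[44.8800 38.4200 32.1600 21.0200 6.6600 4.1600 0.7000] k=[48 36 28 25 7 7 1]
t=16: x=[46.3200 36.5600 28.7000 22.9000 9.5200 6.1600 1.8400] k=[45 37 32 19 10 4 0]
t=17: x=[43.8800 37.4200 30.8800 19.5600 10.4200 4.2800 0.5600] k=[43 39 30 16 9 6 0]
t=18: x=[42.4400 38.3000 29.3000 16.9800 9.5600 5.5800 0.8400] k=[40 42 30 21 10 7 0]
t=19: x=[40.2800 40.0400 30.4200 20.7200 11.1200 6.4400 0.9800] k=[39 37 28 25 9 6 4]
t=20: x=[38.7200 36.0200 28.8400 23.1800 10.8200 6.1400 4.2800] k=[38 32 25 22 12 2 1]
t=21: x=[37.1600 31.8600 25.5600 21.0200 12.0000 3.2600 1.1400] k=[37 31 30 24 9 0 0]
t=22: x=[36.1600 31.7000 29.3000 22.7400 9.8400 1.2600 0.0000] k=[37 34 32 22 12 1 0]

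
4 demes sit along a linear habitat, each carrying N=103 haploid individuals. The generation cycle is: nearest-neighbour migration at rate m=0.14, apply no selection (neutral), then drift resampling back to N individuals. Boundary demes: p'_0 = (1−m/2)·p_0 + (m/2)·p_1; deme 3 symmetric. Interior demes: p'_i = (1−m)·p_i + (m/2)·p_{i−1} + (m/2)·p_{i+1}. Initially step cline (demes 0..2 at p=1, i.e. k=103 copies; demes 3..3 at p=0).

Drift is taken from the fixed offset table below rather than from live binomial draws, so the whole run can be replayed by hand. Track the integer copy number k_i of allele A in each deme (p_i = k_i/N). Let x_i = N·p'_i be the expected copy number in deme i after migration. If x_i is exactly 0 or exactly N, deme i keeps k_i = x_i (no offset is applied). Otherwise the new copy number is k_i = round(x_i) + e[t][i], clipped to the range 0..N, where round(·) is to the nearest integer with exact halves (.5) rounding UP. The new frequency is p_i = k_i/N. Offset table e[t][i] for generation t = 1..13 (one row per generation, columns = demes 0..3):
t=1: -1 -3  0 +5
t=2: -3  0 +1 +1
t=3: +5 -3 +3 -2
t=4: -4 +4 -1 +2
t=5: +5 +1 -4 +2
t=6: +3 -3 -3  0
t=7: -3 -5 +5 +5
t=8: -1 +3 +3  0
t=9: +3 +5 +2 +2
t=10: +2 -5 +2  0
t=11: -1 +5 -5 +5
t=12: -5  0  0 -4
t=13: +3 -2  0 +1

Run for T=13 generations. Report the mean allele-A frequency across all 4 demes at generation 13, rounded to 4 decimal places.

t=0: k=[103 103 103 0]
t=1: x=[103.0000 103.0000 95.7900 7.2100] k=[103 103 96 12]
t=2: x=[103.0000 102.5100 90.6100 17.8800] k=[103 103 92 19]
t=3: x=[103.0000 102.2300 87.6600 24.1100] k=[103 99 91 22]
t=4: x=[102.7200 98.7200 86.7300 26.8300] k=[99 103 86 29]
t=5: x=[99.2800 101.5300 83.2000 32.9900] k=[103 103 79 35]
t=6: x=[103.0000 101.3200 77.6000 38.0800] k=[103 98 75 38]
t=7: x=[102.6500 96.7400 74.0200 40.5900] k=[100 92 79 46]
t=8: x=[99.4400 91.6500 77.6000 48.3100] k=[98 95 81 48]
t=9: x=[97.7900 94.2300 79.6700 50.3100] k=[101 99 82 52]
t=10: x=[100.8600 97.9500 81.0900 54.1000] k=[103 93 83 54]
t=11: x=[102.3000 93.0000 81.6700 56.0300] k=[101 98 77 61]
t=12: x=[100.7900 96.7400 77.3500 62.1200] k=[96 97 77 58]
t=13: x=[96.0700 95.5300 77.0700 59.3300] k=[99 94 77 60]

0.8010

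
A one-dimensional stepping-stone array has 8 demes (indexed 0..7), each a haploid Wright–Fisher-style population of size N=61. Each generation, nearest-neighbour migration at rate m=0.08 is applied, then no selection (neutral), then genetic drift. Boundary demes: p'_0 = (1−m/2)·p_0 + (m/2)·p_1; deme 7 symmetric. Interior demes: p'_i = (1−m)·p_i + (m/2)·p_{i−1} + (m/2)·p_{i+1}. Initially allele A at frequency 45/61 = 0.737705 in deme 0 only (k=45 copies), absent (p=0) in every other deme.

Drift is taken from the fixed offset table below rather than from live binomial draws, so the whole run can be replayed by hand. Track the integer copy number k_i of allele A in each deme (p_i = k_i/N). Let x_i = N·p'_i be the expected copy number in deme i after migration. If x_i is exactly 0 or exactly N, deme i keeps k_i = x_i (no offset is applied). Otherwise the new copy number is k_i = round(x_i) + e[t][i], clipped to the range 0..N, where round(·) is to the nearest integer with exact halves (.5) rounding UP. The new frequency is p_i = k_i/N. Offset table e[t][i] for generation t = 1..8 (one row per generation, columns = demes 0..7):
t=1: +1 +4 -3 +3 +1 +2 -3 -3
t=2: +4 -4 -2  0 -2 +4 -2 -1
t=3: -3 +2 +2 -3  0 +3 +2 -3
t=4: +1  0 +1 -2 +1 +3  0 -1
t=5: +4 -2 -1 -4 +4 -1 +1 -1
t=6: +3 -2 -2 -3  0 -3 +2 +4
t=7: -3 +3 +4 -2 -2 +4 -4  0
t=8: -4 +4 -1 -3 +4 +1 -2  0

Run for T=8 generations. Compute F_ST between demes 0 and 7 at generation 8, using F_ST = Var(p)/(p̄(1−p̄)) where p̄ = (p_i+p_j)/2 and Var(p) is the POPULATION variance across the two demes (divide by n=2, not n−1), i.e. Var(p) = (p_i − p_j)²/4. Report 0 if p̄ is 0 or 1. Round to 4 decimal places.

t=0: k=[45 0 0 0 0 0 0 0]
t=1: x=[43.2000 1.8000 0.0000 0.0000 0.0000 0.0000 0.0000 0.0000] k=[44 6 0 0 0 0 0 0]
t=2: x=[42.4800 7.2800 0.2400 0.0000 0.0000 0.0000 0.0000 0.0000] k=[46 3 0 0 0 0 0 0]
t=3: x=[44.2800 4.6000 0.1200 0.0000 0.0000 0.0000 0.0000 0.0000] k=[41 7 2 0 0 0 0 0]
t=4: x=[39.6400 8.1600 2.1200 0.0800 0.0000 0.0000 0.0000 0.0000] k=[41 8 3 0 0 0 0 0]
t=5: x=[39.6800 9.1200 3.0800 0.1200 0.0000 0.0000 0.0000 0.0000] k=[44 7 2 0 0 0 0 0]
t=6: x=[42.5200 8.2800 2.1200 0.0800 0.0000 0.0000 0.0000 0.0000] k=[46 6 0 0 0 0 0 0]
t=7: x=[44.4000 7.3600 0.2400 0.0000 0.0000 0.0000 0.0000 0.0000] k=[41 10 4 0 0 0 0 0]
t=8: x=[39.7600 11.0000 4.0800 0.1600 0.0000 0.0000 0.0000 0.0000] k=[36 15 3 0 0 0 0 0]

0.4186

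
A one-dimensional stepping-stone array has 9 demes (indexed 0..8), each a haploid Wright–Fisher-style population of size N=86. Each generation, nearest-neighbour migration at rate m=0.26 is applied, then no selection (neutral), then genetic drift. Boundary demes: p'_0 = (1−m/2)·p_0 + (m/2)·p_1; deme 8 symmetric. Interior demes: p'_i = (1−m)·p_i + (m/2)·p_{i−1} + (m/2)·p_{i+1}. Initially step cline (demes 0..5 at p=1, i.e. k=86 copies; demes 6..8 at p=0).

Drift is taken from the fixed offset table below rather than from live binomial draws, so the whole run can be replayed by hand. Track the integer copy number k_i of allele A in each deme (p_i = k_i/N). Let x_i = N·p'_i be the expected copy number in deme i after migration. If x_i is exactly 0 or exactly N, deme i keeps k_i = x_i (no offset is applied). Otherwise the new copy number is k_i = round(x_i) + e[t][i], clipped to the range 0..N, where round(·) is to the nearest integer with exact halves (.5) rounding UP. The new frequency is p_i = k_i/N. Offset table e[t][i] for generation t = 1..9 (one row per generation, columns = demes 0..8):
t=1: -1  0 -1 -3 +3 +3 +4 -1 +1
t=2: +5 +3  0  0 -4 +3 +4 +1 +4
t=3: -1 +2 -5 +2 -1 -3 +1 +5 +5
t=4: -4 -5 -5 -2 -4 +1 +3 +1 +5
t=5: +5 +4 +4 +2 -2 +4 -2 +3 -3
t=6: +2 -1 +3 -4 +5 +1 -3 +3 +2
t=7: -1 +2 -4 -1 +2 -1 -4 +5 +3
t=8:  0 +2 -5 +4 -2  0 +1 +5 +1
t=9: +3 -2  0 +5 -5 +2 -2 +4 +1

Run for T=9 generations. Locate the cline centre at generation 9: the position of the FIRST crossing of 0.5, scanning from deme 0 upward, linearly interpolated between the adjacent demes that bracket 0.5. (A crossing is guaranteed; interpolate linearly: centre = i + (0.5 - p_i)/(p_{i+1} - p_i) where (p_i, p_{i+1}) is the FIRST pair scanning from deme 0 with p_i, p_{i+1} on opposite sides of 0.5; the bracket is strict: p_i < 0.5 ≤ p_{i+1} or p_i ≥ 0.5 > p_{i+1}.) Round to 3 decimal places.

t=0: k=[86 86 86 86 86 86 0 0 0]
t=1: x=[86.0000 86.0000 86.0000 86.0000 86.0000 74.8200 11.1800 0.0000 0.0000] k=[86 86 86 86 86 78 15 0 0]
t=2: x=[86.0000 86.0000 86.0000 86.0000 84.9600 70.8500 21.2400 1.9500 0.0000] k=[86 86 86 86 81 74 25 3 0]
t=3: x=[86.0000 86.0000 86.0000 85.3500 80.7400 68.5400 28.5100 5.4700 0.3900] k=[86 86 86 86 80 66 30 10 5]
t=4: x=[86.0000 86.0000 86.0000 85.2200 78.9600 63.1400 32.0800 11.9500 5.6500] k=[86 86 86 83 75 64 35 13 11]
t=5: x=[86.0000 86.0000 85.6100 82.3500 74.6100 61.6600 35.9100 15.6000 11.2600] k=[86 86 86 84 73 66 34 19 8]
t=6: x=[86.0000 86.0000 85.7400 82.8300 73.5200 62.7500 36.2100 19.5200 9.4300] k=[86 86 86 79 79 64 33 23 11]
t=7: x=[86.0000 86.0000 85.0900 79.9100 77.0500 61.9200 35.7300 22.7400 12.5600] k=[86 86 81 79 79 61 32 28 16]
t=8: x=[86.0000 85.3500 81.3900 79.2600 76.6600 59.5700 35.2500 26.9600 17.5600] k=[86 86 76 83 75 60 36 32 19]
t=9: x=[86.0000 84.7000 78.2100 81.0500 74.0900 58.8300 38.6000 30.8300 20.6900] k=[86 83 78 86 69 61 37 35 22]

5.750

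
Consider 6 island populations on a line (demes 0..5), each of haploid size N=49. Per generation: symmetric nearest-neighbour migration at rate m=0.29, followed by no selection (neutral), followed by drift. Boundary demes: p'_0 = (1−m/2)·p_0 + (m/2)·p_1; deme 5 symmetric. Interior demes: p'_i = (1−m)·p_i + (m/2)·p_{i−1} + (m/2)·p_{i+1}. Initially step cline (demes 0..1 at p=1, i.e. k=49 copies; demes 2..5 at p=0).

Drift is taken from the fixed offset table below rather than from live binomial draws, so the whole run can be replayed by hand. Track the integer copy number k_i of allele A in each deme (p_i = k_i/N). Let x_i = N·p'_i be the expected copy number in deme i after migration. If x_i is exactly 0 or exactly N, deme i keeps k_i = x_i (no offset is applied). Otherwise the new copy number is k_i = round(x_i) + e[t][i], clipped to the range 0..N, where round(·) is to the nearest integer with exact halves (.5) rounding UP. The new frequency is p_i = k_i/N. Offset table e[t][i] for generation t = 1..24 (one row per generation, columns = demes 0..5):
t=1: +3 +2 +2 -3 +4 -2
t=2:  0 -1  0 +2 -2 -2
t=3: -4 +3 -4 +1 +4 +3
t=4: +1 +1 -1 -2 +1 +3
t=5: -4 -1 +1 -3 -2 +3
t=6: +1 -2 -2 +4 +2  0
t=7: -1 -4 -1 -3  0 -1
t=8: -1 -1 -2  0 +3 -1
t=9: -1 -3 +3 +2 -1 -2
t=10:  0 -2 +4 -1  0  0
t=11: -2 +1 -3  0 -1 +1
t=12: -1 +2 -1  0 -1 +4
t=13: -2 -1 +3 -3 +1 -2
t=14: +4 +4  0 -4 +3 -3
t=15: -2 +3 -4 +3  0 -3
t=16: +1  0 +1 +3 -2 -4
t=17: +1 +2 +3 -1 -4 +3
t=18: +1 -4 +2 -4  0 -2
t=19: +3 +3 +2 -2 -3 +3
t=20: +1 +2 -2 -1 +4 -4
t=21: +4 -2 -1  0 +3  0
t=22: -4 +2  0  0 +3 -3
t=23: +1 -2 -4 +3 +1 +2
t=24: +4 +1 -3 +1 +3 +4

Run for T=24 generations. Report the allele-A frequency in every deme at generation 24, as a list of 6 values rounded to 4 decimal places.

[0.6735, 0.4898, 0.2245, 0.2653, 0.2449, 0.1633]

t=0: k=[49 49 0 0 0 0]
t=1: x=[49.0000 41.8950 7.1050 0.0000 0.0000 0.0000] k=[49 44 9 0 0 0]
t=2: x=[48.2750 39.6500 12.7700 1.3050 0.0000 0.0000] k=[48 39 13 3 0 0]
t=3: x=[46.6950 36.5350 15.3200 4.0150 0.4350 0.0000] k=[43 40 11 5 4 0]
t=4: x=[42.5650 36.2300 14.3350 5.7250 3.5650 0.5800] k=[44 37 13 4 5 4]
t=5: x=[42.9850 34.5350 15.1750 5.4500 4.7100 4.1450] k=[39 34 16 2 3 7]
t=6: x=[38.2750 32.1150 16.5800 4.1750 3.4350 6.4200] k=[39 30 15 8 5 6]
t=7: x=[37.6950 29.1300 16.1600 8.5800 5.5800 5.8550] k=[37 25 15 6 6 5]
t=8: x=[35.2600 25.2900 15.1450 7.3050 5.8550 5.1450] k=[34 24 13 7 9 4]
t=9: x=[32.5500 23.8550 13.7250 8.1600 7.9850 4.7250] k=[32 21 17 10 7 3]
t=10: x=[30.4050 22.0150 16.5650 10.5800 6.8550 3.5800] k=[30 20 21 10 7 4]
t=11: x=[28.5500 21.5950 19.2600 11.1600 7.0000 4.4350] k=[27 23 16 11 6 5]
t=12: x=[26.4200 22.5650 16.2900 11.0000 6.5800 5.1450] k=[25 25 15 11 6 9]
t=13: x=[25.0000 23.5500 15.8700 10.8550 7.1600 8.5650] k=[23 23 19 8 8 7]
t=14: x=[23.0000 22.4200 17.9850 9.5950 7.8550 7.1450] k=[27 26 18 6 11 4]
t=15: x=[26.8550 24.9850 17.4200 8.4650 9.2600 5.0150] k=[25 28 13 11 9 2]
t=16: x=[25.4350 25.3900 14.8850 11.0000 8.2750 3.0150] k=[26 25 16 14 6 0]
t=17: x=[25.8550 23.8400 17.0150 13.1300 6.2900 0.8700] k=[27 26 20 12 2 4]
t=18: x=[26.8550 25.2750 19.7100 11.7100 3.7400 3.7100] k=[28 21 22 8 4 2]
t=19: x=[26.9850 22.1600 19.8250 9.4500 4.2900 2.2900] k=[30 25 22 7 1 5]
t=20: x=[29.2750 25.2900 20.2600 8.3050 2.4500 4.4200] k=[30 27 18 7 6 0]
t=21: x=[29.5650 26.1300 17.7100 8.4500 5.2750 0.8700] k=[34 24 17 8 8 1]
t=22: x=[32.5500 24.4350 16.7100 9.3050 6.9850 2.0150] k=[29 26 17 9 10 0]
t=23: x=[28.5650 25.1300 17.1450 10.3050 8.4050 1.4500] k=[30 23 13 13 9 3]
t=24: x=[28.9850 22.5650 14.4500 12.4200 8.7100 3.8700] k=[33 24 11 13 12 8]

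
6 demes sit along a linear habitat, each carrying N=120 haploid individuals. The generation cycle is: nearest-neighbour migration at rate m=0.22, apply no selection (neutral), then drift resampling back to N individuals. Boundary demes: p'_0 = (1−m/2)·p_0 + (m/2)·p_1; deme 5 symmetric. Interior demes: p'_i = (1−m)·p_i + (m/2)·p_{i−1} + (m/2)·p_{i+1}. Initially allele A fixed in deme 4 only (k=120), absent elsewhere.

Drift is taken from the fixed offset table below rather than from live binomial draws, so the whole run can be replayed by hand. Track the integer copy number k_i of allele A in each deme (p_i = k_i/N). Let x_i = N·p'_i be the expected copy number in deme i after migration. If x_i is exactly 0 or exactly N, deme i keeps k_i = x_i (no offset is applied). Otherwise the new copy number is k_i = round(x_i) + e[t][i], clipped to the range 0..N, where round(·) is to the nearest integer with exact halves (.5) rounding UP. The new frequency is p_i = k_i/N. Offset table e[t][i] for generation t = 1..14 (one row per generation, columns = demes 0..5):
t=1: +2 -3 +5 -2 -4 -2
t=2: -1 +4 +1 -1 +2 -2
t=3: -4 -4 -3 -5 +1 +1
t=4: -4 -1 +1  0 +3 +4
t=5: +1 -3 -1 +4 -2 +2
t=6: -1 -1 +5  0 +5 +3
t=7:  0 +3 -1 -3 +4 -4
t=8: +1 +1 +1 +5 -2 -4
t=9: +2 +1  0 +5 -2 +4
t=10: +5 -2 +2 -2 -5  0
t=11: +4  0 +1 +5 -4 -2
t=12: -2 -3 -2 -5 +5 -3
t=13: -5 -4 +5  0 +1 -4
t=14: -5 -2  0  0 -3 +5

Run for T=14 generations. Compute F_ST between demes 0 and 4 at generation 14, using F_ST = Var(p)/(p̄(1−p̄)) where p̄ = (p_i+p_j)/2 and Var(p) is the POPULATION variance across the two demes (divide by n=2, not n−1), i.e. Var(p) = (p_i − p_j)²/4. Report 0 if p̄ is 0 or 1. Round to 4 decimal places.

t=0: k=[0 0 0 0 120 0]
t=1: x=[0.0000 0.0000 0.0000 13.2000 93.6000 13.2000] k=[0 0 0 11 90 11]
t=2: x=[0.0000 0.0000 1.2100 18.4800 72.6200 19.6900] k=[0 0 2 17 75 18]
t=3: x=[0.0000 0.2200 3.4300 21.7300 62.3500 24.2700] k=[0 0 0 17 63 25]
t=4: x=[0.0000 0.0000 1.8700 20.1900 53.7600 29.1800] k=[0 0 3 20 57 33]
t=5: x=[0.0000 0.3300 4.5400 22.2000 50.2900 35.6400] k=[0 0 4 26 48 38]
t=6: x=[0.0000 0.4400 5.9800 26.0000 44.4800 39.1000] k=[0 0 11 26 49 42]
t=7: x=[0.0000 1.2100 11.4400 26.8800 45.7000 42.7700] k=[0 4 10 24 50 39]
t=8: x=[0.4400 4.2200 10.8800 25.3200 45.9300 40.2100] k=[1 5 12 30 44 36]
t=9: x=[1.4400 5.3300 13.2100 29.5600 41.5800 36.8800] k=[3 6 13 35 40 41]
t=10: x=[3.3300 6.4400 14.6500 33.1300 39.5600 40.8900] k=[8 4 17 31 35 41]
t=11: x=[7.5600 5.8700 17.1100 29.9000 35.2200 40.3400] k=[12 6 18 35 31 38]
t=12: x=[11.3400 7.9800 18.5500 32.6900 32.2100 37.2300] k=[9 5 17 28 37 34]
t=13: x=[8.5600 6.7600 16.8900 27.7800 35.6800 34.3300] k=[4 3 22 28 37 30]
t=14: x=[3.8900 5.2000 20.5700 28.3300 35.2400 30.7700] k=[0 3 21 28 32 36]

0.1538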